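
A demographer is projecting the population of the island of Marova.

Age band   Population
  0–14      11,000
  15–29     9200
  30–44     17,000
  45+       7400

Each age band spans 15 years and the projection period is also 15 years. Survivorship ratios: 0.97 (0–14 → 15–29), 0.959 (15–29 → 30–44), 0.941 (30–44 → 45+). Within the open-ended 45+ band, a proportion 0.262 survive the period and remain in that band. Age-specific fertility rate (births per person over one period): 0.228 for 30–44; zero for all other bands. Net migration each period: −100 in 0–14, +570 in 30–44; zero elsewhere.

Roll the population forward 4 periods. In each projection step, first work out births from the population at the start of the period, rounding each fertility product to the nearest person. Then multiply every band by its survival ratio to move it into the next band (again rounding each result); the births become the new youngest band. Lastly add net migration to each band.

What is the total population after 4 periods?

13028

— Period 1 —
Births: 17000 * 0.228 = 3876
15–29: 11000 * 0.97 = 10670
30–44: 9200 * 0.959 = 8823
45+: 17000 * 0.941 + 7400 * 0.262 = 15997 + 1939 = 17936
Net migration: 0–14 − 100 → 3776; 30–44 + 570 → 9393
Giving 3776 / 10670 / 9393 / 17936.
— Period 2 —
Births: 9393 * 0.228 = 2142
15–29: 3776 * 0.97 = 3663
30–44: 10670 * 0.959 = 10233
45+: 9393 * 0.941 + 17936 * 0.262 = 8839 + 4699 = 13538
Net migration: 0–14 − 100 → 2042; 30–44 + 570 → 10803
Giving 2042 / 3663 / 10803 / 13538.
— Period 3 —
Births: 10803 * 0.228 = 2463
15–29: 2042 * 0.97 = 1981
30–44: 3663 * 0.959 = 3513
45+: 10803 * 0.941 + 13538 * 0.262 = 10166 + 3547 = 13713
Net migration: 0–14 − 100 → 2363; 30–44 + 570 → 4083
Giving 2363 / 1981 / 4083 / 13713.
— Period 4 —
Births: 4083 * 0.228 = 931
15–29: 2363 * 0.97 = 2292
30–44: 1981 * 0.959 = 1900
45+: 4083 * 0.941 + 13713 * 0.262 = 3842 + 3593 = 7435
Net migration: 0–14 − 100 → 831; 30–44 + 570 → 2470
Giving 831 / 2292 / 2470 / 7435.
Total after period 4: 831 + 2292 + 2470 + 7435 = 13028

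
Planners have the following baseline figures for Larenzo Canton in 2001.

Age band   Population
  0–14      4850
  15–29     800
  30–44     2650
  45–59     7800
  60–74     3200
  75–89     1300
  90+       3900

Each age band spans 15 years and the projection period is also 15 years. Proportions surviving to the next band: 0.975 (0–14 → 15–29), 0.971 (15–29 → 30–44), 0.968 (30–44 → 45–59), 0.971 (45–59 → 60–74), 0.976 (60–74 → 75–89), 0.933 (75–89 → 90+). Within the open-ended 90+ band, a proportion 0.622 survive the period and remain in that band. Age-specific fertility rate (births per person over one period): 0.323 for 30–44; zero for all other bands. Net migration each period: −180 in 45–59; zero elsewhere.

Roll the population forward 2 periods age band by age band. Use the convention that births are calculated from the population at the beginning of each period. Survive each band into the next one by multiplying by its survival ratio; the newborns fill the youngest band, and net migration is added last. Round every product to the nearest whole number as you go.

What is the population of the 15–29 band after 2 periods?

835

Call the groups 1 to 7, youngest first.
Period 1.
Births: 2650 * 0.323 = 856
Group 2: 4850 * 0.975 = 4729
Group 3: 800 * 0.971 = 777
Group 4: 2650 * 0.968 = 2565
Group 5: 7800 * 0.971 = 7574
Group 6: 3200 * 0.976 = 3123
Group 7: 1300 * 0.933 + 3900 * 0.622 = 1213 + 2426 = 3639
Net migration: Group 4 − 180 → 2385
Population now: 0–14=856, 15–29=4729, 30–44=777, 45–59=2385, 60–74=7574, 75–89=3123, 90+=3639
Period 2.
Births: 777 * 0.323 = 251
Group 2: 856 * 0.975 = 835
Group 3: 4729 * 0.971 = 4592
Group 4: 777 * 0.968 = 752
Group 5: 2385 * 0.971 = 2316
Group 6: 7574 * 0.976 = 7392
Group 7: 3123 * 0.933 + 3639 * 0.622 = 2914 + 2263 = 5177
Net migration: Group 4 − 180 → 572
Population now: 0–14=251, 15–29=835, 30–44=4592, 45–59=572, 60–74=2316, 75–89=7392, 90+=5177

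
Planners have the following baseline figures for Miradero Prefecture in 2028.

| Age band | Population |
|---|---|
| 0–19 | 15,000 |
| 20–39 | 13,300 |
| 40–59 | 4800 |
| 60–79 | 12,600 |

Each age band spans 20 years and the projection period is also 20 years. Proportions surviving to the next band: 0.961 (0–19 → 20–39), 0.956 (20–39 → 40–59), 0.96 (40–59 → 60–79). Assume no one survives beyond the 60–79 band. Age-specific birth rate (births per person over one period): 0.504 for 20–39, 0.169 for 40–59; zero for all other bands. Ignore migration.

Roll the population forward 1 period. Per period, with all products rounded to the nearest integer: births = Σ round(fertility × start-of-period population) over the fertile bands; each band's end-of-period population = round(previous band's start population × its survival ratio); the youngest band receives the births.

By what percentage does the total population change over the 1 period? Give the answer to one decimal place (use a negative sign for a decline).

-14.1

Call the bands 1 to 4, youngest first.
After projecting period 1:
Births: 13300 × 0.504 = 6703, 4800 × 0.169 = 811 ⇒ total 7514
Band 2: 15000 × 0.961 = 14415
Band 3: 13300 × 0.956 = 12715
Band 4: 4800 × 0.96 = 4608
Giving 7514 / 14415 / 12715 / 4608.
Total: 45700 → 39252; change = -6448; percentage change = -14.1%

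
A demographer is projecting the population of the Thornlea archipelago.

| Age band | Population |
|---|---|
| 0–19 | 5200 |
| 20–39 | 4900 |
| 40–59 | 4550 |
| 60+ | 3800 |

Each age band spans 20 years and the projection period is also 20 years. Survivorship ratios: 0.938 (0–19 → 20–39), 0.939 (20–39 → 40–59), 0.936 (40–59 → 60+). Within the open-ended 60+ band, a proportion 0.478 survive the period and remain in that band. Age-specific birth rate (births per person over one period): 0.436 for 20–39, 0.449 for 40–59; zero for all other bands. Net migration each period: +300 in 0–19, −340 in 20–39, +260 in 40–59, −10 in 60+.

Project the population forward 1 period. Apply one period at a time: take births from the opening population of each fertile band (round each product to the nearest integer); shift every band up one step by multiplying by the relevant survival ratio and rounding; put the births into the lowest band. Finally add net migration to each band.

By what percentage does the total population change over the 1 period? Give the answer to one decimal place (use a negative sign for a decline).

8.1

After projecting period 1:
Births: 4900 × 0.436 = 2136  |  4550 × 0.449 = 2043 → total 4179
20–39: 5200 × 0.938 = 4878
40–59: 4900 × 0.939 = 4601
60+: 4550 × 0.936 + 3800 × 0.478 = 4259 + 1816 = 6075
Net migration: 0–19 + 300 → 4479; 20–39 − 340 → 4538; 40–59 + 260 → 4861; 60+ − 10 → 6065
→ [4479, 4538, 4861, 6065]
Total: 18450 → 19943; change = 1493; percentage change = 8.1%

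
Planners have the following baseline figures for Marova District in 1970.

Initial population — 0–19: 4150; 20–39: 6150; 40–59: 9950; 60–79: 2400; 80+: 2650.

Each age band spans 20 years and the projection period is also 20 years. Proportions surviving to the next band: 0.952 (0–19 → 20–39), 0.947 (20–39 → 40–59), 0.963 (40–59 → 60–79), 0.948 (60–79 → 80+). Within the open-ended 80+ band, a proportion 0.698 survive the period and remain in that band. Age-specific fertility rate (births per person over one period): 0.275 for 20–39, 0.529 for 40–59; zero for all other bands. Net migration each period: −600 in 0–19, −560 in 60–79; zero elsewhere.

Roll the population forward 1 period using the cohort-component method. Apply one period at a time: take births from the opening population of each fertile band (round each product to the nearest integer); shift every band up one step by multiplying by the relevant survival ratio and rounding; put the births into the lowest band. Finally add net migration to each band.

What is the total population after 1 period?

Call the groups 1 to 5, youngest first.
— Period 1 —
Births: 6150 × 0.275 = 1691, 9950 × 0.529 = 5264 — total 6955
Group 2: 4150 × 0.952 = 3951
Group 3: 6150 × 0.947 = 5824
Group 4: 9950 × 0.963 = 9582
Group 5: 2400 × 0.948 + 2650 × 0.698 = 2275 + 1850 = 4125
Net migration: Group 1 − 600 → 6355; Group 4 − 560 → 9022
→ [6355, 3951, 5824, 9022, 4125]
Total after period 1: 6355 + 3951 + 5824 + 9022 + 4125 = 29277

29277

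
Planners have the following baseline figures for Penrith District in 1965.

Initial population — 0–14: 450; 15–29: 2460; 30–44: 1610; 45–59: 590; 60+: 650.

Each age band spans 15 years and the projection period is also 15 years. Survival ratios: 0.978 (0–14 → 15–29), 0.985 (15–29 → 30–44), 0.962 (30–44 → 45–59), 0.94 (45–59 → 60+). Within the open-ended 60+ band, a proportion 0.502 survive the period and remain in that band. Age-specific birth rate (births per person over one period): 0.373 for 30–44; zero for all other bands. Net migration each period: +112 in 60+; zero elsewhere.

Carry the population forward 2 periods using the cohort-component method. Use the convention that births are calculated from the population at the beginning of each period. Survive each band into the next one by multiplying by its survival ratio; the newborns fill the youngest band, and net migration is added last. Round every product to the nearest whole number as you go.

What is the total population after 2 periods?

6322

Let band 1 be 0–14 through band 5 = 60+.
After projecting period 1:
Births: 1610 × 0.373 = 601
Band 2: 450 × 0.978 = 440
Band 3: 2460 × 0.985 = 2423
Band 4: 1610 × 0.962 = 1549
Band 5: 590 × 0.94 + 650 × 0.502 = 555 + 326 = 881
Net migration: Band 5 + 112 → 993
Population now: 0–14=601, 15–29=440, 30–44=2423, 45–59=1549, 60+=993
After projecting period 2:
Births: 2423 × 0.373 = 904
Band 2: 601 × 0.978 = 588
Band 3: 440 × 0.985 = 433
Band 4: 2423 × 0.962 = 2331
Band 5: 1549 × 0.94 + 993 × 0.502 = 1456 + 498 = 1954
Net migration: Band 5 + 112 → 2066
Population now: 0–14=904, 15–29=588, 30–44=433, 45–59=2331, 60+=2066
Total after period 2: 904 + 588 + 433 + 2331 + 2066 = 6322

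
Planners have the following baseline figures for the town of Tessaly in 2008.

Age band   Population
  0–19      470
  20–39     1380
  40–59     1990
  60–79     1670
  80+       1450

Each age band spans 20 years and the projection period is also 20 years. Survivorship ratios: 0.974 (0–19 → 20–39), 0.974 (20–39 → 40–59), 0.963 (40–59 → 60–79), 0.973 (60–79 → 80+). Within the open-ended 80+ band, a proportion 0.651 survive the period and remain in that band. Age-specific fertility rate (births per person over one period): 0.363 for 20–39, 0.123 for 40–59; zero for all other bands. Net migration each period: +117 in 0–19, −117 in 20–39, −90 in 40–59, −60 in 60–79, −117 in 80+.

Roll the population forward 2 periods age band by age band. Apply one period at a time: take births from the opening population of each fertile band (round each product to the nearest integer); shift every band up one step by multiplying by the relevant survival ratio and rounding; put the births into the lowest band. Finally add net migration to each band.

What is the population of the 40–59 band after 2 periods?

242

Period 1:
Births: 1380 * 0.363 = 501 ; 1990 * 0.123 = 245 → total 746
20–39: 470 * 0.974 = 458
40–59: 1380 * 0.974 = 1344
60–79: 1990 * 0.963 = 1916
80+: 1670 * 0.973 + 1450 * 0.651 = 1625 + 944 = 2569
Net migration: 0–19 + 117 → 863; 20–39 − 117 → 341; 40–59 − 90 → 1254; 60–79 − 60 → 1856; 80+ − 117 → 2452
→ [863, 341, 1254, 1856, 2452]
Period 2:
Births: 341 * 0.363 = 124 ; 1254 * 0.123 = 154 → total 278
20–39: 863 * 0.974 = 841
40–59: 341 * 0.974 = 332
60–79: 1254 * 0.963 = 1208
80+: 1856 * 0.973 + 2452 * 0.651 = 1806 + 1596 = 3402
Net migration: 0–19 + 117 → 395; 20–39 − 117 → 724; 40–59 − 90 → 242; 60–79 − 60 → 1148; 80+ − 117 → 3285
→ [395, 724, 242, 1148, 3285]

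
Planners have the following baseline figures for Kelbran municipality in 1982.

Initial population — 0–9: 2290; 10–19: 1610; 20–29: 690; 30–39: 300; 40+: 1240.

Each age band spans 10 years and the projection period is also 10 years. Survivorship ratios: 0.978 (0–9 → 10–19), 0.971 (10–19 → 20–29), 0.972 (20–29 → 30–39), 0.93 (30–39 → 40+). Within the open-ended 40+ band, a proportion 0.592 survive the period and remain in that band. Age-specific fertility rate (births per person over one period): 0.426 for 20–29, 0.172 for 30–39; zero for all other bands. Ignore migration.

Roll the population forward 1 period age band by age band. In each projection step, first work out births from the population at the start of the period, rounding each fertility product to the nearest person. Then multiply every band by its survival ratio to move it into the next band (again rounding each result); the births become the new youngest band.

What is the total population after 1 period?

Period 1.
Births: 690 × 0.426 = 294  |  300 × 0.172 = 52 → 346
10–19: 2290 × 0.978 = 2240
20–29: 1610 × 0.971 = 1563
30–39: 690 × 0.972 = 671
40+: 300 × 0.93 + 1240 × 0.592 = 279 + 734 = 1013
Population now: 0–9=346, 10–19=2240, 20–29=1563, 30–39=671, 40+=1013
Total after period 1: 346 + 2240 + 1563 + 671 + 1013 = 5833

5833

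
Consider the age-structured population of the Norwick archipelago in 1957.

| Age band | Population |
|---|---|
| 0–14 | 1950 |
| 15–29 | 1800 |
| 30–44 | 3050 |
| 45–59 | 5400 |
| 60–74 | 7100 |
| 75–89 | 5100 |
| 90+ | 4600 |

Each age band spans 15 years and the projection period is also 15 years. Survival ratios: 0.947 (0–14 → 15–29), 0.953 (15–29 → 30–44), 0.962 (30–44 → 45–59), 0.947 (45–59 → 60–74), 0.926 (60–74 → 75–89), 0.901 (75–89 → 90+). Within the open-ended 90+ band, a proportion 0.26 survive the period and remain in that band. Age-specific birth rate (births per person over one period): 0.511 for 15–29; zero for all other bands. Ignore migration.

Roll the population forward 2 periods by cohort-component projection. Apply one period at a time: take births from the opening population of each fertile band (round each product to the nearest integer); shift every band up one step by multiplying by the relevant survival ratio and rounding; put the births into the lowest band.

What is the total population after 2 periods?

(Groups numbered youngest = 1 to oldest = 7.)
Period 1.
Births: 1800 * 0.511 = 920
Group 2: 1950 * 0.947 = 1847
Group 3: 1800 * 0.953 = 1715
Group 4: 3050 * 0.962 = 2934
Group 5: 5400 * 0.947 = 5114
Group 6: 7100 * 0.926 = 6575
Group 7: 5100 * 0.901 + 4600 * 0.26 = 4595 + 1196 = 5791
Population now: 0–14=920, 15–29=1847, 30–44=1715, 45–59=2934, 60–74=5114, 75–89=6575, 90+=5791
Period 2.
Births: 1847 * 0.511 = 944
Group 2: 920 * 0.947 = 871
Group 3: 1847 * 0.953 = 1760
Group 4: 1715 * 0.962 = 1650
Group 5: 2934 * 0.947 = 2778
Group 6: 5114 * 0.926 = 4736
Group 7: 6575 * 0.901 + 5791 * 0.26 = 5924 + 1506 = 7430
Population now: 0–14=944, 15–29=871, 30–44=1760, 45–59=1650, 60–74=2778, 75–89=4736, 90+=7430
Total after period 2: 944 + 871 + 1760 + 1650 + 2778 + 4736 + 7430 = 20169

20169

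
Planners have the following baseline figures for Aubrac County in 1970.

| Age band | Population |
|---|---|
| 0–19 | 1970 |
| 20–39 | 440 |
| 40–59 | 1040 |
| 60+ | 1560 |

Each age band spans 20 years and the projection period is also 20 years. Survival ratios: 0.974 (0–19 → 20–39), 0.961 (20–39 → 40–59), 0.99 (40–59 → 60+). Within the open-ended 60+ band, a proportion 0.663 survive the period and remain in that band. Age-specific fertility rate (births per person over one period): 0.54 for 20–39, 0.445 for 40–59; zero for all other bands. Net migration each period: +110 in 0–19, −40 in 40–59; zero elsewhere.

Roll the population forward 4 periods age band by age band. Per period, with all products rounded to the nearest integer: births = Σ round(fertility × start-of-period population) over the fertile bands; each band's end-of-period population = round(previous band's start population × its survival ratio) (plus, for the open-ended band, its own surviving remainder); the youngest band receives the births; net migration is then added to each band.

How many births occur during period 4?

1012

Period 1.
Births: 440 * 0.54 = 238 ; 1040 * 0.445 = 463 ⇒ total 701
20–39: 1970 * 0.974 = 1919
40–59: 440 * 0.961 = 423
60+: 1040 * 0.99 + 1560 * 0.663 = 1030 + 1034 = 2064
Net migration: 0–19 + 110 → 811; 40–59 − 40 → 383
Population now: 0–19=811, 20–39=1919, 40–59=383, 60+=2064
Period 2.
Births: 1919 * 0.54 = 1036 ; 383 * 0.445 = 170 ⇒ total 1206
20–39: 811 * 0.974 = 790
40–59: 1919 * 0.961 = 1844
60+: 383 * 0.99 + 2064 * 0.663 = 379 + 1368 = 1747
Net migration: 0–19 + 110 → 1316; 40–59 − 40 → 1804
Population now: 0–19=1316, 20–39=790, 40–59=1804, 60+=1747
Period 3.
Births: 790 * 0.54 = 427 ; 1804 * 0.445 = 803 ⇒ total 1230
20–39: 1316 * 0.974 = 1282
40–59: 790 * 0.961 = 759
60+: 1804 * 0.99 + 1747 * 0.663 = 1786 + 1158 = 2944
Net migration: 0–19 + 110 → 1340; 40–59 − 40 → 719
Population now: 0–19=1340, 20–39=1282, 40–59=719, 60+=2944
Period 4.
Births: 1282 * 0.54 = 692 ; 719 * 0.445 = 320 ⇒ total 1012
20–39: 1340 * 0.974 = 1305
40–59: 1282 * 0.961 = 1232
60+: 719 * 0.99 + 2944 * 0.663 = 712 + 1952 = 2664
Net migration: 0–19 + 110 → 1122; 40–59 − 40 → 1192
Population now: 0–19=1122, 20–39=1305, 40–59=1192, 60+=2664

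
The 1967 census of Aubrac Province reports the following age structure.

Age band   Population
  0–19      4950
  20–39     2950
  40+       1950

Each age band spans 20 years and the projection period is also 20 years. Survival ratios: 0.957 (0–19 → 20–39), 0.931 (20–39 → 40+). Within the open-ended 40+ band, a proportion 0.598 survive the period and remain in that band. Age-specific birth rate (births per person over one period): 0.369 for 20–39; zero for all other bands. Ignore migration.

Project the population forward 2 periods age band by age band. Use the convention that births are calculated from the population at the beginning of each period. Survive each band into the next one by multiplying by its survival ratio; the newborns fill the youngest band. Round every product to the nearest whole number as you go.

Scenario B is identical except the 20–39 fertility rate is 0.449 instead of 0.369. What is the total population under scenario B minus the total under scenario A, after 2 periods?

Period 1:
Births: 2950 × 0.369 = 1089
20–39: 4950 × 0.957 = 4737
40+: 2950 × 0.931 + 1950 × 0.598 = 2746 + 1166 = 3912
Population now: 0–19=1089, 20–39=4737, 40+=3912
Period 2:
Births: 4737 × 0.369 = 1748
20–39: 1089 × 0.957 = 1042
40+: 4737 × 0.931 + 3912 × 0.598 = 4410 + 2339 = 6749
Population now: 0–19=1748, 20–39=1042, 40+=6749
Scenario A total after 2 periods: 9539
Scenario B projection —
Period 1:
Births: 2950 × 0.449 = 1325
20–39: 4950 × 0.957 = 4737
40+: 2950 × 0.931 + 1950 × 0.598 = 2746 + 1166 = 3912
Population now: 0–19=1325, 20–39=4737, 40+=3912
Period 2:
Births: 4737 × 0.449 = 2127
20–39: 1325 × 0.957 = 1268
40+: 4737 × 0.931 + 3912 × 0.598 = 4410 + 2339 = 6749
Population now: 0–19=2127, 20–39=1268, 40+=6749
Scenario B total after 2 periods: 10144
Difference B − A = 10144 − 9539 = 605

605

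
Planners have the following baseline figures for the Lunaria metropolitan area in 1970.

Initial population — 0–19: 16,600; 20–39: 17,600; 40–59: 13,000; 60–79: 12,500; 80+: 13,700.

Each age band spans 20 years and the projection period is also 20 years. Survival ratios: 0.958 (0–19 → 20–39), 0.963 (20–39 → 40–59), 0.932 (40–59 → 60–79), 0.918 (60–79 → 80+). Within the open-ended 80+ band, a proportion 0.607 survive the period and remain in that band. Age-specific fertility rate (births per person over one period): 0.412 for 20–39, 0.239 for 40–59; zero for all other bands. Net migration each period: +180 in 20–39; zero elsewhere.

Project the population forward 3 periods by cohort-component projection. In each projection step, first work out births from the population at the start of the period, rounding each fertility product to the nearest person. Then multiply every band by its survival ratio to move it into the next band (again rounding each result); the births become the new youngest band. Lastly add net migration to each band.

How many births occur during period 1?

10358

[period 1]
Births: 17600 × 0.412 = 7251 ; 13000 × 0.239 = 3107 — total 10358
20–39: 16600 × 0.958 = 15903
40–59: 17600 × 0.963 = 16949
60–79: 13000 × 0.932 = 12116
80+: 12500 × 0.918 + 13700 × 0.607 = 11475 + 8316 = 19791
Net migration: 20–39 + 180 → 16083
Giving 10358 / 16083 / 16949 / 12116 / 19791.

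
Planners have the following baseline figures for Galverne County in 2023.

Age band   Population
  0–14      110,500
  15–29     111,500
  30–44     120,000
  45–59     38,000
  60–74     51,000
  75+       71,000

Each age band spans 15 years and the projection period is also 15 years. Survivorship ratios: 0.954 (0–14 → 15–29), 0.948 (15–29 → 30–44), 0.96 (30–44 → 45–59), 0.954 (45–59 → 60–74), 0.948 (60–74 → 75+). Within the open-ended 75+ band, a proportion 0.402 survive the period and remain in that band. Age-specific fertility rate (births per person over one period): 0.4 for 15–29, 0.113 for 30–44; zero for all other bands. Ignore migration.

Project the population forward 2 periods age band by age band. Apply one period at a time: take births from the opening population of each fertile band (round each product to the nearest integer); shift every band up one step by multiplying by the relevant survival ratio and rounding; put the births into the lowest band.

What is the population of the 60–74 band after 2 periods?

(Bands numbered youngest = 1 to oldest = 6.)
Period 1:
Births: 111500 × 0.4 = 44600  |  120000 × 0.113 = 13560 → total 58160
Band 2: 110500 × 0.954 = 105417
Band 3: 111500 × 0.948 = 105702
Band 4: 120000 × 0.96 = 115200
Band 5: 38000 × 0.954 = 36252
Band 6: 51000 × 0.948 + 71000 × 0.402 = 48348 + 28542 = 76890
Giving 58160 / 105417 / 105702 / 115200 / 36252 / 76890.
Period 2:
Births: 105417 × 0.4 = 42167  |  105702 × 0.113 = 11944 → total 54111
Band 2: 58160 × 0.954 = 55485
Band 3: 105417 × 0.948 = 99935
Band 4: 105702 × 0.96 = 101474
Band 5: 115200 × 0.954 = 109901
Band 6: 36252 × 0.948 + 76890 × 0.402 = 34367 + 30910 = 65277
Giving 54111 / 55485 / 99935 / 101474 / 109901 / 65277.

109901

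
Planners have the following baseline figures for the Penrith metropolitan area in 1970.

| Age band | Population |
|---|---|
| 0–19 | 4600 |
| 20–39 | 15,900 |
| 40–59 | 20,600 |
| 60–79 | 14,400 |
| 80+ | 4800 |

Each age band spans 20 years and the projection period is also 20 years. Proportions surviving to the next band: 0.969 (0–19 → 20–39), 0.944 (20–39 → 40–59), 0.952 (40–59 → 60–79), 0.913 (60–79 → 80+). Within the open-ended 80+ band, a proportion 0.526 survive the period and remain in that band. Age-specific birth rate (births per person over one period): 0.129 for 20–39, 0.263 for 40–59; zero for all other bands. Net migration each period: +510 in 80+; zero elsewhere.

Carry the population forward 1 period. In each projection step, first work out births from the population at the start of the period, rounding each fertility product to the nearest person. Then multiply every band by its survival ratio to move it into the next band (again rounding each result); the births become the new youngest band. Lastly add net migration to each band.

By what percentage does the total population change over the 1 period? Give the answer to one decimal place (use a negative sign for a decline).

[period 1]
Births: 15900 × 0.129 = 2051, 20600 × 0.263 = 5418 → 7469
20–39: 4600 × 0.969 = 4457
40–59: 15900 × 0.944 = 15010
60–79: 20600 × 0.952 = 19611
80+: 14400 × 0.913 + 4800 × 0.526 = 13147 + 2525 = 15672
Net migration: 80+ + 510 → 16182
→ [7469, 4457, 15010, 19611, 16182]
Total: 60300 → 62729; change = 2429; percentage change = 4.0%

4.0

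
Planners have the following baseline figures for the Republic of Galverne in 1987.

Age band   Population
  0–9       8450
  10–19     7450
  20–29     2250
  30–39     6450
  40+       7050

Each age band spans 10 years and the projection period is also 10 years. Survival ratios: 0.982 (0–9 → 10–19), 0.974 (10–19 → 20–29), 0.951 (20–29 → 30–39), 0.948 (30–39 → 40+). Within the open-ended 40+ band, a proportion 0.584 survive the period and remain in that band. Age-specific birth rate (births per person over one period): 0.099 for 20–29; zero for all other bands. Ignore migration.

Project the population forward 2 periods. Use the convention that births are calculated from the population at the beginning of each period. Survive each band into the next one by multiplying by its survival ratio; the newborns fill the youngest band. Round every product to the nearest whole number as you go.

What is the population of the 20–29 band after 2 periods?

8082

— Period 1 —
Births: 2250 × 0.099 = 223
10–19: 8450 × 0.982 = 8298
20–29: 7450 × 0.974 = 7256
30–39: 2250 × 0.951 = 2140
40+: 6450 × 0.948 + 7050 × 0.584 = 6115 + 4117 = 10232
Giving 223 / 8298 / 7256 / 2140 / 10232.
— Period 2 —
Births: 7256 × 0.099 = 718
10–19: 223 × 0.982 = 219
20–29: 8298 × 0.974 = 8082
30–39: 7256 × 0.951 = 6900
40+: 2140 × 0.948 + 10232 × 0.584 = 2029 + 5975 = 8004
Giving 718 / 219 / 8082 / 6900 / 8004.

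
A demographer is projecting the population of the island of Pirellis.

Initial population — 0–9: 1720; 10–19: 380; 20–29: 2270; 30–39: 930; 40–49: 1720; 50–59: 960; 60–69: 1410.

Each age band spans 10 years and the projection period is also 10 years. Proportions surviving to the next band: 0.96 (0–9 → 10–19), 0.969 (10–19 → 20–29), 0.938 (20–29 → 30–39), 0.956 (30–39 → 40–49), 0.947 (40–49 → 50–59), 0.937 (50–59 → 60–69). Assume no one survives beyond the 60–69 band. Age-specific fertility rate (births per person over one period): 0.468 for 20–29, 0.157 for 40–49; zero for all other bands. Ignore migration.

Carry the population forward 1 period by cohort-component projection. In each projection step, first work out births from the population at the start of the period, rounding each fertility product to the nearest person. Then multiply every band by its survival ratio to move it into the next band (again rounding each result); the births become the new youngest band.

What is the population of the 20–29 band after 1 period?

Numbering the bands 1..7 from youngest to oldest:
Period 1.
Births: 2270 × 0.468 = 1062 ; 1720 × 0.157 = 270 — total 1332
Band 2: 1720 × 0.96 = 1651
Band 3: 380 × 0.969 = 368
Band 4: 2270 × 0.938 = 2129
Band 5: 930 × 0.956 = 889
Band 6: 1720 × 0.947 = 1629
Band 7: 960 × 0.937 = 900
Giving 1332 / 1651 / 368 / 2129 / 889 / 1629 / 900.

368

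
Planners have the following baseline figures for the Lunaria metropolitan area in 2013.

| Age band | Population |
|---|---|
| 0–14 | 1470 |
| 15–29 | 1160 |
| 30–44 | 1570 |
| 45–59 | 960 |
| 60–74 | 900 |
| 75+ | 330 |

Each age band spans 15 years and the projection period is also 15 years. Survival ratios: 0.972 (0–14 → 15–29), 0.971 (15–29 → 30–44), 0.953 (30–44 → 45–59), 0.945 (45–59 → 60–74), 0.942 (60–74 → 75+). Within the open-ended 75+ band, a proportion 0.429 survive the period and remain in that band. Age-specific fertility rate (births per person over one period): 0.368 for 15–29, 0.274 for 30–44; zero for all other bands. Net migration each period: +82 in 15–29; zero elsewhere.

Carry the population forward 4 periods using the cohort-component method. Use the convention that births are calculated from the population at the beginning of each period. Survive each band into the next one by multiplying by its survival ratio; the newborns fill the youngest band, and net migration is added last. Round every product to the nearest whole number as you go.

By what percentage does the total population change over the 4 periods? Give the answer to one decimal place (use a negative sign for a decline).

Period 1:
Births: 1160 × 0.368 = 427, 1570 × 0.274 = 430 → total 857
15–29: 1470 × 0.972 = 1429
30–44: 1160 × 0.971 = 1126
45–59: 1570 × 0.953 = 1496
60–74: 960 × 0.945 = 907
75+: 900 × 0.942 + 330 × 0.429 = 848 + 142 = 990
Net migration: 15–29 + 82 → 1511
Giving 857 / 1511 / 1126 / 1496 / 907 / 990.
Period 2:
Births: 1511 × 0.368 = 556, 1126 × 0.274 = 309 → total 865
15–29: 857 × 0.972 = 833
30–44: 1511 × 0.971 = 1467
45–59: 1126 × 0.953 = 1073
60–74: 1496 × 0.945 = 1414
75+: 907 × 0.942 + 990 × 0.429 = 854 + 425 = 1279
Net migration: 15–29 + 82 → 915
Giving 865 / 915 / 1467 / 1073 / 1414 / 1279.
Period 3:
Births: 915 × 0.368 = 337, 1467 × 0.274 = 402 → total 739
15–29: 865 × 0.972 = 841
30–44: 915 × 0.971 = 888
45–59: 1467 × 0.953 = 1398
60–74: 1073 × 0.945 = 1014
75+: 1414 × 0.942 + 1279 × 0.429 = 1332 + 549 = 1881
Net migration: 15–29 + 82 → 923
Giving 739 / 923 / 888 / 1398 / 1014 / 1881.
Period 4:
Births: 923 × 0.368 = 340, 888 × 0.274 = 243 → total 583
15–29: 739 × 0.972 = 718
30–44: 923 × 0.971 = 896
45–59: 888 × 0.953 = 846
60–74: 1398 × 0.945 = 1321
75+: 1014 × 0.942 + 1881 × 0.429 = 955 + 807 = 1762
Net migration: 15–29 + 82 → 800
Giving 583 / 800 / 896 / 846 / 1321 / 1762.
Total: 6390 → 6208; change = -182; percentage change = -2.8%

-2.8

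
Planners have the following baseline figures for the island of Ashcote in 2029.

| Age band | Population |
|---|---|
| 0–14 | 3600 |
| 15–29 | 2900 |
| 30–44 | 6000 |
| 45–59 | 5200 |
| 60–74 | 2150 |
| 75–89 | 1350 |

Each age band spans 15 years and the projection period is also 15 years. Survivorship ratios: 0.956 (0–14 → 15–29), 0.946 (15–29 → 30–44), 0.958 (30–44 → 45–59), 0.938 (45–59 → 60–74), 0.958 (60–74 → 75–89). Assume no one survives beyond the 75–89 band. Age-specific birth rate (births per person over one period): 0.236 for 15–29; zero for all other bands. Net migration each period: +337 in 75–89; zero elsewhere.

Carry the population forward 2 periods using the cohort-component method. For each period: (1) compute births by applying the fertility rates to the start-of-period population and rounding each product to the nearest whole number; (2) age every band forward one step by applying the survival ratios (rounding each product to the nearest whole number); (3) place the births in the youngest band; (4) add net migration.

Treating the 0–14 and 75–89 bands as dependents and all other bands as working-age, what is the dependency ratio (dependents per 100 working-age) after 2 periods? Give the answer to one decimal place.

48.8

Call the bands 1 to 6, youngest first.
Period 1.
Births: 2900 × 0.236 = 684
Band 2: 3600 × 0.956 = 3442
Band 3: 2900 × 0.946 = 2743
Band 4: 6000 × 0.958 = 5748
Band 5: 5200 × 0.938 = 4878
Band 6: 2150 × 0.958 = 2060
Net migration: Band 6 + 337 → 2397
End of period: [684, 3442, 2743, 5748, 4878, 2397]
Period 2.
Births: 3442 × 0.236 = 812
Band 2: 684 × 0.956 = 654
Band 3: 3442 × 0.946 = 3256
Band 4: 2743 × 0.958 = 2628
Band 5: 5748 × 0.938 = 5392
Band 6: 4878 × 0.958 = 4673
Net migration: Band 6 + 337 → 5010
End of period: [812, 654, 3256, 2628, 5392, 5010]
Dependents (band 0–14 + band 75–89) = 812 + 5010 = 5822; working-age = 11930; ratio = 5822/11930 × 100 = 48.8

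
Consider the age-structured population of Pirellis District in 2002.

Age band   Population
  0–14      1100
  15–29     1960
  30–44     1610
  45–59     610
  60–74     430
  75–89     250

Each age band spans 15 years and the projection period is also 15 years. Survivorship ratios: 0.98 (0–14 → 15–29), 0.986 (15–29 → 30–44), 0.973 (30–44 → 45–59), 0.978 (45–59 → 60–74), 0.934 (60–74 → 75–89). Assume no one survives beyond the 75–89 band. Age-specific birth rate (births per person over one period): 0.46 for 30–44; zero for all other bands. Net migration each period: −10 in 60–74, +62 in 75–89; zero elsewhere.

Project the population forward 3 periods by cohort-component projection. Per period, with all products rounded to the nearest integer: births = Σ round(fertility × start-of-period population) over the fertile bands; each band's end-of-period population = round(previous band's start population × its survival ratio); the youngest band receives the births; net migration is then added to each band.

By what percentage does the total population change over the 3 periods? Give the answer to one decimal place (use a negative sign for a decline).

7.8

Call the bands 1 to 6, youngest first.
[period 1]
Births: 1610 × 0.46 = 741
Band 2: 1100 × 0.98 = 1078
Band 3: 1960 × 0.986 = 1933
Band 4: 1610 × 0.973 = 1567
Band 5: 610 × 0.978 = 597
Band 6: 430 × 0.934 = 402
Net migration: Band 5 − 10 → 587; Band 6 + 62 → 464
End of period: [741, 1078, 1933, 1567, 587, 464]
[period 2]
Births: 1933 × 0.46 = 889
Band 2: 741 × 0.98 = 726
Band 3: 1078 × 0.986 = 1063
Band 4: 1933 × 0.973 = 1881
Band 5: 1567 × 0.978 = 1533
Band 6: 587 × 0.934 = 548
Net migration: Band 5 − 10 → 1523; Band 6 + 62 → 610
End of period: [889, 726, 1063, 1881, 1523, 610]
[period 3]
Births: 1063 × 0.46 = 489
Band 2: 889 × 0.98 = 871
Band 3: 726 × 0.986 = 716
Band 4: 1063 × 0.973 = 1034
Band 5: 1881 × 0.978 = 1840
Band 6: 1523 × 0.934 = 1422
Net migration: Band 5 − 10 → 1830; Band 6 + 62 → 1484
End of period: [489, 871, 716, 1034, 1830, 1484]
Total: 5960 → 6424; change = 464; percentage change = 7.8%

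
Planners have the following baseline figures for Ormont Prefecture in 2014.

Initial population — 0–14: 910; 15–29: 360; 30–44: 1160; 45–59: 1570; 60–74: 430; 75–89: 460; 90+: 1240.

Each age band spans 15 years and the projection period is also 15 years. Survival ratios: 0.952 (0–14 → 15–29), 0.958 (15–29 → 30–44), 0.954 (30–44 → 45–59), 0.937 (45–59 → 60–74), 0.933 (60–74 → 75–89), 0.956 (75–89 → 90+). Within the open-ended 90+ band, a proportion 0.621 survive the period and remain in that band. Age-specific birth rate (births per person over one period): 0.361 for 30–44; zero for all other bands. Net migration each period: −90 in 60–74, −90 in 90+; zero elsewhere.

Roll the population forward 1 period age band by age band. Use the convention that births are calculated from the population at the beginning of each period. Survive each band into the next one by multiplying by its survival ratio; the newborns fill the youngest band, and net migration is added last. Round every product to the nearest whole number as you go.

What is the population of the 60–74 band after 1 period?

1381

Numbering the bands 1..7 from youngest to oldest:
[period 1]
Births: 1160 × 0.361 = 419
Band 2: 910 × 0.952 = 866
Band 3: 360 × 0.958 = 345
Band 4: 1160 × 0.954 = 1107
Band 5: 1570 × 0.937 = 1471
Band 6: 430 × 0.933 = 401
Band 7: 460 × 0.956 + 1240 × 0.621 = 440 + 770 = 1210
Net migration: Band 5 − 90 → 1381; Band 7 − 90 → 1120
End of period: [419, 866, 345, 1107, 1381, 401, 1120]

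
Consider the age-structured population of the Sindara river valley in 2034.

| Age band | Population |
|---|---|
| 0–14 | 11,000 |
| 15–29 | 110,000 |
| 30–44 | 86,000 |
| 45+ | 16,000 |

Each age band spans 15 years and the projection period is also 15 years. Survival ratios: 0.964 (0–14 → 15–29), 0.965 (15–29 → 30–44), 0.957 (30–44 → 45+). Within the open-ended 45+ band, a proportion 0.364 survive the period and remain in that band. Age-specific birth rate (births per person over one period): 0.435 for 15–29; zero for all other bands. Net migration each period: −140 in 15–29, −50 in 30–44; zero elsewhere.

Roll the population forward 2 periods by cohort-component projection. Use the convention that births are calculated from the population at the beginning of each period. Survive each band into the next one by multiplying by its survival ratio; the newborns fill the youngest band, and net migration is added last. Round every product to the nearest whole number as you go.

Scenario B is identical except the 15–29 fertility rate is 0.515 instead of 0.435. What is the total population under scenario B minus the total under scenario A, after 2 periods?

[period 1]
Births: 110000 × 0.435 = 47850
15–29: 11000 × 0.964 = 10604
30–44: 110000 × 0.965 = 106150
45+: 86000 × 0.957 + 16000 × 0.364 = 82302 + 5824 = 88126
Net migration: 15–29 − 140 → 10464; 30–44 − 50 → 106100
Giving 47850 / 10464 / 106100 / 88126.
[period 2]
Births: 10464 × 0.435 = 4552
15–29: 47850 × 0.964 = 46127
30–44: 10464 × 0.965 = 10098
45+: 106100 × 0.957 + 88126 × 0.364 = 101538 + 32078 = 133616
Net migration: 15–29 − 140 → 45987; 30–44 − 50 → 10048
Giving 4552 / 45987 / 10048 / 133616.
Scenario A total after 2 periods: 194203
Scenario B projection —
[period 1]
Births: 110000 × 0.515 = 56650
15–29: 11000 × 0.964 = 10604
30–44: 110000 × 0.965 = 106150
45+: 86000 × 0.957 + 16000 × 0.364 = 82302 + 5824 = 88126
Net migration: 15–29 − 140 → 10464; 30–44 − 50 → 106100
Giving 56650 / 10464 / 106100 / 88126.
[period 2]
Births: 10464 × 0.515 = 5389
15–29: 56650 × 0.964 = 54611
30–44: 10464 × 0.965 = 10098
45+: 106100 × 0.957 + 88126 × 0.364 = 101538 + 32078 = 133616
Net migration: 15–29 − 140 → 54471; 30–44 − 50 → 10048
Giving 5389 / 54471 / 10048 / 133616.
Scenario B total after 2 periods: 203524
Difference B − A = 203524 − 194203 = 9321

9321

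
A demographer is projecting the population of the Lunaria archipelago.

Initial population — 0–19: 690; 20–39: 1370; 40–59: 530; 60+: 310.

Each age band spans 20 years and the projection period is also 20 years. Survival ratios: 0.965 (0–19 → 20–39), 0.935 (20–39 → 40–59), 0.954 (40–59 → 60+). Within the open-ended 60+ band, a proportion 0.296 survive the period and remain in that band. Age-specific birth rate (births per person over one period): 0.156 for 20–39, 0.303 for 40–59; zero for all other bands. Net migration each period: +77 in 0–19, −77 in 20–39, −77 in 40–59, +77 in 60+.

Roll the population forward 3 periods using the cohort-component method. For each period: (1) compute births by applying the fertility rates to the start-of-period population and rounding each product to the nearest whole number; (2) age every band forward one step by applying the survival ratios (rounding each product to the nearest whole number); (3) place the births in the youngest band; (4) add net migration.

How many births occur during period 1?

[period 1]
Births: 1370 × 0.156 = 214 ; 530 × 0.303 = 161 ⇒ total 375
20–39: 690 × 0.965 = 666
40–59: 1370 × 0.935 = 1281
60+: 530 × 0.954 + 310 × 0.296 = 506 + 92 = 598
Net migration: 0–19 + 77 → 452; 20–39 − 77 → 589; 40–59 − 77 → 1204; 60+ + 77 → 675
→ [452, 589, 1204, 675]

375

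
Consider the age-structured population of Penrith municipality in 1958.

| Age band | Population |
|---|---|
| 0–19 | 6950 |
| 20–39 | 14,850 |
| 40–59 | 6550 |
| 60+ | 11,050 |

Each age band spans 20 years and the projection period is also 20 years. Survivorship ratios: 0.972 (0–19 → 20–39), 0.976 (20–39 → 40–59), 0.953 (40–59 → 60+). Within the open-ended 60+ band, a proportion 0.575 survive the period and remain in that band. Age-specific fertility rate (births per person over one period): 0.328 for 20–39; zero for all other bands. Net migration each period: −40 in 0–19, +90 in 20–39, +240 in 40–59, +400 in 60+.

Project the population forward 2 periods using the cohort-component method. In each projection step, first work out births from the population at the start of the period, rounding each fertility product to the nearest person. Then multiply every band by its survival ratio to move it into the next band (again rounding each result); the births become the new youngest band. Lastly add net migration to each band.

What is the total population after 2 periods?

[period 1]
Births: 14850 × 0.328 = 4871
20–39: 6950 × 0.972 = 6755
40–59: 14850 × 0.976 = 14494
60+: 6550 × 0.953 + 11050 × 0.575 = 6242 + 6354 = 12596
Net migration: 0–19 − 40 → 4831; 20–39 + 90 → 6845; 40–59 + 240 → 14734; 60+ + 400 → 12996
End of period: [4831, 6845, 14734, 12996]
[period 2]
Births: 6845 × 0.328 = 2245
20–39: 4831 × 0.972 = 4696
40–59: 6845 × 0.976 = 6681
60+: 14734 × 0.953 + 12996 × 0.575 = 14042 + 7473 = 21515
Net migration: 0–19 − 40 → 2205; 20–39 + 90 → 4786; 40–59 + 240 → 6921; 60+ + 400 → 21915
End of period: [2205, 4786, 6921, 21915]
Total after period 2: 2205 + 4786 + 6921 + 21915 = 35827

35827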